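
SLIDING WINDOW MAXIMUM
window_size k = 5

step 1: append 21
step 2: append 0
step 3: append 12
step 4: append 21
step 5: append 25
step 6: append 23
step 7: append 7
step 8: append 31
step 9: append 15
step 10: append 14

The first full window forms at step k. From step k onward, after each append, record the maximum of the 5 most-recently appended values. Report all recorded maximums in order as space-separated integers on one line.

Answer: 25 25 25 31 31 31

Derivation:
step 1: append 21 -> window=[21] (not full yet)
step 2: append 0 -> window=[21, 0] (not full yet)
step 3: append 12 -> window=[21, 0, 12] (not full yet)
step 4: append 21 -> window=[21, 0, 12, 21] (not full yet)
step 5: append 25 -> window=[21, 0, 12, 21, 25] -> max=25
step 6: append 23 -> window=[0, 12, 21, 25, 23] -> max=25
step 7: append 7 -> window=[12, 21, 25, 23, 7] -> max=25
step 8: append 31 -> window=[21, 25, 23, 7, 31] -> max=31
step 9: append 15 -> window=[25, 23, 7, 31, 15] -> max=31
step 10: append 14 -> window=[23, 7, 31, 15, 14] -> max=31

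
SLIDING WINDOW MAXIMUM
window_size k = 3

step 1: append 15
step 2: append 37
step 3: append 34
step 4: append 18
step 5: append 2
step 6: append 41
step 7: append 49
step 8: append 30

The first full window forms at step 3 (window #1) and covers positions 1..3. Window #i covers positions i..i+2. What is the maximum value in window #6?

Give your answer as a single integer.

Answer: 49

Derivation:
step 1: append 15 -> window=[15] (not full yet)
step 2: append 37 -> window=[15, 37] (not full yet)
step 3: append 34 -> window=[15, 37, 34] -> max=37
step 4: append 18 -> window=[37, 34, 18] -> max=37
step 5: append 2 -> window=[34, 18, 2] -> max=34
step 6: append 41 -> window=[18, 2, 41] -> max=41
step 7: append 49 -> window=[2, 41, 49] -> max=49
step 8: append 30 -> window=[41, 49, 30] -> max=49
Window #6 max = 49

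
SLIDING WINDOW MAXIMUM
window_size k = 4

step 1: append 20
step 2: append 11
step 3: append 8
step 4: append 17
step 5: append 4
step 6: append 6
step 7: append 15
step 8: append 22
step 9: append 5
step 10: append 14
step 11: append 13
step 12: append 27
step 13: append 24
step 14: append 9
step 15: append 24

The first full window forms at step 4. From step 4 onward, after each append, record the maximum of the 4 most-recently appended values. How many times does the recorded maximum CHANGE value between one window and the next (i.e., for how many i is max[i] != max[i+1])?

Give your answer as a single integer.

Answer: 3

Derivation:
step 1: append 20 -> window=[20] (not full yet)
step 2: append 11 -> window=[20, 11] (not full yet)
step 3: append 8 -> window=[20, 11, 8] (not full yet)
step 4: append 17 -> window=[20, 11, 8, 17] -> max=20
step 5: append 4 -> window=[11, 8, 17, 4] -> max=17
step 6: append 6 -> window=[8, 17, 4, 6] -> max=17
step 7: append 15 -> window=[17, 4, 6, 15] -> max=17
step 8: append 22 -> window=[4, 6, 15, 22] -> max=22
step 9: append 5 -> window=[6, 15, 22, 5] -> max=22
step 10: append 14 -> window=[15, 22, 5, 14] -> max=22
step 11: append 13 -> window=[22, 5, 14, 13] -> max=22
step 12: append 27 -> window=[5, 14, 13, 27] -> max=27
step 13: append 24 -> window=[14, 13, 27, 24] -> max=27
step 14: append 9 -> window=[13, 27, 24, 9] -> max=27
step 15: append 24 -> window=[27, 24, 9, 24] -> max=27
Recorded maximums: 20 17 17 17 22 22 22 22 27 27 27 27
Changes between consecutive maximums: 3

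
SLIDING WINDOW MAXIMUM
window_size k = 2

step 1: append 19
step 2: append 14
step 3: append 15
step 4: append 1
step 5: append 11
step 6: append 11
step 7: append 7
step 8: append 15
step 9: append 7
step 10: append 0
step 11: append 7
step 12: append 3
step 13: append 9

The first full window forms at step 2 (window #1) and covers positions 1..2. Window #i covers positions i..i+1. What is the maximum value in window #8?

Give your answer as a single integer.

step 1: append 19 -> window=[19] (not full yet)
step 2: append 14 -> window=[19, 14] -> max=19
step 3: append 15 -> window=[14, 15] -> max=15
step 4: append 1 -> window=[15, 1] -> max=15
step 5: append 11 -> window=[1, 11] -> max=11
step 6: append 11 -> window=[11, 11] -> max=11
step 7: append 7 -> window=[11, 7] -> max=11
step 8: append 15 -> window=[7, 15] -> max=15
step 9: append 7 -> window=[15, 7] -> max=15
Window #8 max = 15

Answer: 15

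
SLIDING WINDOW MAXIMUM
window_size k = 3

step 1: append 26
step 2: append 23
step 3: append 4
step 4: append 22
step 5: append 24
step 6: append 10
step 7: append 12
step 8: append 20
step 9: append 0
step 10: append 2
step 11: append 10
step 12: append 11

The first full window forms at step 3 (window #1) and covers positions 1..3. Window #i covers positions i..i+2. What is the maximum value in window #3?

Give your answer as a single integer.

step 1: append 26 -> window=[26] (not full yet)
step 2: append 23 -> window=[26, 23] (not full yet)
step 3: append 4 -> window=[26, 23, 4] -> max=26
step 4: append 22 -> window=[23, 4, 22] -> max=23
step 5: append 24 -> window=[4, 22, 24] -> max=24
Window #3 max = 24

Answer: 24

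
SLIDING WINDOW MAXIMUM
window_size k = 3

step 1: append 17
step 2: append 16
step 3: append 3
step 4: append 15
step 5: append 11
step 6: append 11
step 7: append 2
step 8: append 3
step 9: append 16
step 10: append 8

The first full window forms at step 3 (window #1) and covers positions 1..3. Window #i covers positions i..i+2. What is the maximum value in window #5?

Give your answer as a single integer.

step 1: append 17 -> window=[17] (not full yet)
step 2: append 16 -> window=[17, 16] (not full yet)
step 3: append 3 -> window=[17, 16, 3] -> max=17
step 4: append 15 -> window=[16, 3, 15] -> max=16
step 5: append 11 -> window=[3, 15, 11] -> max=15
step 6: append 11 -> window=[15, 11, 11] -> max=15
step 7: append 2 -> window=[11, 11, 2] -> max=11
Window #5 max = 11

Answer: 11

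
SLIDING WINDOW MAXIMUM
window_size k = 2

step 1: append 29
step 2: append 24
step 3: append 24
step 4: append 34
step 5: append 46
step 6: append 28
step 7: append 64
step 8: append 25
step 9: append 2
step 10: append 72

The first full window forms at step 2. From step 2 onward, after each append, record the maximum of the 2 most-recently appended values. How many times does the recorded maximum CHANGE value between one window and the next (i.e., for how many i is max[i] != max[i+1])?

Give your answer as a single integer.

step 1: append 29 -> window=[29] (not full yet)
step 2: append 24 -> window=[29, 24] -> max=29
step 3: append 24 -> window=[24, 24] -> max=24
step 4: append 34 -> window=[24, 34] -> max=34
step 5: append 46 -> window=[34, 46] -> max=46
step 6: append 28 -> window=[46, 28] -> max=46
step 7: append 64 -> window=[28, 64] -> max=64
step 8: append 25 -> window=[64, 25] -> max=64
step 9: append 2 -> window=[25, 2] -> max=25
step 10: append 72 -> window=[2, 72] -> max=72
Recorded maximums: 29 24 34 46 46 64 64 25 72
Changes between consecutive maximums: 6

Answer: 6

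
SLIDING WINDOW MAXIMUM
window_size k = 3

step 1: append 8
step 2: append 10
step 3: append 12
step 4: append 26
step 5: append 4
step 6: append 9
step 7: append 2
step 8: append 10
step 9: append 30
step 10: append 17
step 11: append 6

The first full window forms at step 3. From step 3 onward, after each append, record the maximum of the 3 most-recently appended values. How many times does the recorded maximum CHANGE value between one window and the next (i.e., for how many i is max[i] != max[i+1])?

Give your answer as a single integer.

Answer: 4

Derivation:
step 1: append 8 -> window=[8] (not full yet)
step 2: append 10 -> window=[8, 10] (not full yet)
step 3: append 12 -> window=[8, 10, 12] -> max=12
step 4: append 26 -> window=[10, 12, 26] -> max=26
step 5: append 4 -> window=[12, 26, 4] -> max=26
step 6: append 9 -> window=[26, 4, 9] -> max=26
step 7: append 2 -> window=[4, 9, 2] -> max=9
step 8: append 10 -> window=[9, 2, 10] -> max=10
step 9: append 30 -> window=[2, 10, 30] -> max=30
step 10: append 17 -> window=[10, 30, 17] -> max=30
step 11: append 6 -> window=[30, 17, 6] -> max=30
Recorded maximums: 12 26 26 26 9 10 30 30 30
Changes between consecutive maximums: 4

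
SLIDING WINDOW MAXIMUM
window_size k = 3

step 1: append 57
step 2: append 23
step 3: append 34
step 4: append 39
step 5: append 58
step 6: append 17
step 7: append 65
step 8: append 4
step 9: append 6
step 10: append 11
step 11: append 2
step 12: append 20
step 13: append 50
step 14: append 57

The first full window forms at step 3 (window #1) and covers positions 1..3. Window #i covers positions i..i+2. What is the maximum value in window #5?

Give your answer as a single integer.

Answer: 65

Derivation:
step 1: append 57 -> window=[57] (not full yet)
step 2: append 23 -> window=[57, 23] (not full yet)
step 3: append 34 -> window=[57, 23, 34] -> max=57
step 4: append 39 -> window=[23, 34, 39] -> max=39
step 5: append 58 -> window=[34, 39, 58] -> max=58
step 6: append 17 -> window=[39, 58, 17] -> max=58
step 7: append 65 -> window=[58, 17, 65] -> max=65
Window #5 max = 65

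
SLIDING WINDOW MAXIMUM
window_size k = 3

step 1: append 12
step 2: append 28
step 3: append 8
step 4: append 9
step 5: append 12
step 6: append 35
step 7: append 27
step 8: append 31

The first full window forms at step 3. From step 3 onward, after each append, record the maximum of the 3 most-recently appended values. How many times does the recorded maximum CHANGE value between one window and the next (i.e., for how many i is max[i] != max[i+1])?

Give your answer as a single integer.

Answer: 2

Derivation:
step 1: append 12 -> window=[12] (not full yet)
step 2: append 28 -> window=[12, 28] (not full yet)
step 3: append 8 -> window=[12, 28, 8] -> max=28
step 4: append 9 -> window=[28, 8, 9] -> max=28
step 5: append 12 -> window=[8, 9, 12] -> max=12
step 6: append 35 -> window=[9, 12, 35] -> max=35
step 7: append 27 -> window=[12, 35, 27] -> max=35
step 8: append 31 -> window=[35, 27, 31] -> max=35
Recorded maximums: 28 28 12 35 35 35
Changes between consecutive maximums: 2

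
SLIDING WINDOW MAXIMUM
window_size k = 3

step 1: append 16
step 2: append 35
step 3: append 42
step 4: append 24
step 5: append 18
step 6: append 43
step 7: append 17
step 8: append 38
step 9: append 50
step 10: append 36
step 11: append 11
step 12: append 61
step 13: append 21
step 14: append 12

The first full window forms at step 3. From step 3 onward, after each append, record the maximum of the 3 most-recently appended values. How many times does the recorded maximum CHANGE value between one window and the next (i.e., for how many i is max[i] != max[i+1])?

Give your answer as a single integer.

step 1: append 16 -> window=[16] (not full yet)
step 2: append 35 -> window=[16, 35] (not full yet)
step 3: append 42 -> window=[16, 35, 42] -> max=42
step 4: append 24 -> window=[35, 42, 24] -> max=42
step 5: append 18 -> window=[42, 24, 18] -> max=42
step 6: append 43 -> window=[24, 18, 43] -> max=43
step 7: append 17 -> window=[18, 43, 17] -> max=43
step 8: append 38 -> window=[43, 17, 38] -> max=43
step 9: append 50 -> window=[17, 38, 50] -> max=50
step 10: append 36 -> window=[38, 50, 36] -> max=50
step 11: append 11 -> window=[50, 36, 11] -> max=50
step 12: append 61 -> window=[36, 11, 61] -> max=61
step 13: append 21 -> window=[11, 61, 21] -> max=61
step 14: append 12 -> window=[61, 21, 12] -> max=61
Recorded maximums: 42 42 42 43 43 43 50 50 50 61 61 61
Changes between consecutive maximums: 3

Answer: 3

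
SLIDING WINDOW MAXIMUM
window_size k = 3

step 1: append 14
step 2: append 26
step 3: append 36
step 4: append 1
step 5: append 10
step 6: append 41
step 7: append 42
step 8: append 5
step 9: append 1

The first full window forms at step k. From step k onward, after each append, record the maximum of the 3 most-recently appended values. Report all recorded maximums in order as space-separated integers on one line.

Answer: 36 36 36 41 42 42 42

Derivation:
step 1: append 14 -> window=[14] (not full yet)
step 2: append 26 -> window=[14, 26] (not full yet)
step 3: append 36 -> window=[14, 26, 36] -> max=36
step 4: append 1 -> window=[26, 36, 1] -> max=36
step 5: append 10 -> window=[36, 1, 10] -> max=36
step 6: append 41 -> window=[1, 10, 41] -> max=41
step 7: append 42 -> window=[10, 41, 42] -> max=42
step 8: append 5 -> window=[41, 42, 5] -> max=42
step 9: append 1 -> window=[42, 5, 1] -> max=42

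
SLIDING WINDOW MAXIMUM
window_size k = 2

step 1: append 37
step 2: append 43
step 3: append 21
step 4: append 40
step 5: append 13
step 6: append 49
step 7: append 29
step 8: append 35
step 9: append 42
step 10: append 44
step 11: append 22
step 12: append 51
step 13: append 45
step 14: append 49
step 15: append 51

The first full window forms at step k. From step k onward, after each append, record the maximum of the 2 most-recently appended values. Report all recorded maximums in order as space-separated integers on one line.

step 1: append 37 -> window=[37] (not full yet)
step 2: append 43 -> window=[37, 43] -> max=43
step 3: append 21 -> window=[43, 21] -> max=43
step 4: append 40 -> window=[21, 40] -> max=40
step 5: append 13 -> window=[40, 13] -> max=40
step 6: append 49 -> window=[13, 49] -> max=49
step 7: append 29 -> window=[49, 29] -> max=49
step 8: append 35 -> window=[29, 35] -> max=35
step 9: append 42 -> window=[35, 42] -> max=42
step 10: append 44 -> window=[42, 44] -> max=44
step 11: append 22 -> window=[44, 22] -> max=44
step 12: append 51 -> window=[22, 51] -> max=51
step 13: append 45 -> window=[51, 45] -> max=51
step 14: append 49 -> window=[45, 49] -> max=49
step 15: append 51 -> window=[49, 51] -> max=51

Answer: 43 43 40 40 49 49 35 42 44 44 51 51 49 51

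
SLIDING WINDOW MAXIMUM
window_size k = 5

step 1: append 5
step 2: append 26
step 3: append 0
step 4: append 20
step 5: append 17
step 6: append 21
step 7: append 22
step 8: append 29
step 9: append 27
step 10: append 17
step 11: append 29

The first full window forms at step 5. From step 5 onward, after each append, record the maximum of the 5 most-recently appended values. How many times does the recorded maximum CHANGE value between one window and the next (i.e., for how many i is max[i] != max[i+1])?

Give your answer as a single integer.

step 1: append 5 -> window=[5] (not full yet)
step 2: append 26 -> window=[5, 26] (not full yet)
step 3: append 0 -> window=[5, 26, 0] (not full yet)
step 4: append 20 -> window=[5, 26, 0, 20] (not full yet)
step 5: append 17 -> window=[5, 26, 0, 20, 17] -> max=26
step 6: append 21 -> window=[26, 0, 20, 17, 21] -> max=26
step 7: append 22 -> window=[0, 20, 17, 21, 22] -> max=22
step 8: append 29 -> window=[20, 17, 21, 22, 29] -> max=29
step 9: append 27 -> window=[17, 21, 22, 29, 27] -> max=29
step 10: append 17 -> window=[21, 22, 29, 27, 17] -> max=29
step 11: append 29 -> window=[22, 29, 27, 17, 29] -> max=29
Recorded maximums: 26 26 22 29 29 29 29
Changes between consecutive maximums: 2

Answer: 2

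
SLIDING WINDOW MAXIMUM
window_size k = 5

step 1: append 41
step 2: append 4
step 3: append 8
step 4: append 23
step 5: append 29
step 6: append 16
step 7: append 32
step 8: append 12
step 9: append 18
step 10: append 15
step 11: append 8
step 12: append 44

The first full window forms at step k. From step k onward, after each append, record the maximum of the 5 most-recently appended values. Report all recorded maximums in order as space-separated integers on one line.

Answer: 41 29 32 32 32 32 32 44

Derivation:
step 1: append 41 -> window=[41] (not full yet)
step 2: append 4 -> window=[41, 4] (not full yet)
step 3: append 8 -> window=[41, 4, 8] (not full yet)
step 4: append 23 -> window=[41, 4, 8, 23] (not full yet)
step 5: append 29 -> window=[41, 4, 8, 23, 29] -> max=41
step 6: append 16 -> window=[4, 8, 23, 29, 16] -> max=29
step 7: append 32 -> window=[8, 23, 29, 16, 32] -> max=32
step 8: append 12 -> window=[23, 29, 16, 32, 12] -> max=32
step 9: append 18 -> window=[29, 16, 32, 12, 18] -> max=32
step 10: append 15 -> window=[16, 32, 12, 18, 15] -> max=32
step 11: append 8 -> window=[32, 12, 18, 15, 8] -> max=32
step 12: append 44 -> window=[12, 18, 15, 8, 44] -> max=44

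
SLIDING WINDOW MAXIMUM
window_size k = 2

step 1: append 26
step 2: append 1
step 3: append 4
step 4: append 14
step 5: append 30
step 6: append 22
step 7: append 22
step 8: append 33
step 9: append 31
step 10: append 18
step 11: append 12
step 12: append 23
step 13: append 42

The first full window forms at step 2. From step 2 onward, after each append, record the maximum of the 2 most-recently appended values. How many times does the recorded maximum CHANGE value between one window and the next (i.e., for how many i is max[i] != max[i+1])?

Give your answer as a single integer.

Answer: 9

Derivation:
step 1: append 26 -> window=[26] (not full yet)
step 2: append 1 -> window=[26, 1] -> max=26
step 3: append 4 -> window=[1, 4] -> max=4
step 4: append 14 -> window=[4, 14] -> max=14
step 5: append 30 -> window=[14, 30] -> max=30
step 6: append 22 -> window=[30, 22] -> max=30
step 7: append 22 -> window=[22, 22] -> max=22
step 8: append 33 -> window=[22, 33] -> max=33
step 9: append 31 -> window=[33, 31] -> max=33
step 10: append 18 -> window=[31, 18] -> max=31
step 11: append 12 -> window=[18, 12] -> max=18
step 12: append 23 -> window=[12, 23] -> max=23
step 13: append 42 -> window=[23, 42] -> max=42
Recorded maximums: 26 4 14 30 30 22 33 33 31 18 23 42
Changes between consecutive maximums: 9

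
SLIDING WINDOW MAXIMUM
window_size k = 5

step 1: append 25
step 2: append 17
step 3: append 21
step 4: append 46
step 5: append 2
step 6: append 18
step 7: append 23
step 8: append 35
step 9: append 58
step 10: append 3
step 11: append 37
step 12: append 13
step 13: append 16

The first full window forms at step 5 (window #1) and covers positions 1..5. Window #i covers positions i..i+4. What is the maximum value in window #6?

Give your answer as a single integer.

step 1: append 25 -> window=[25] (not full yet)
step 2: append 17 -> window=[25, 17] (not full yet)
step 3: append 21 -> window=[25, 17, 21] (not full yet)
step 4: append 46 -> window=[25, 17, 21, 46] (not full yet)
step 5: append 2 -> window=[25, 17, 21, 46, 2] -> max=46
step 6: append 18 -> window=[17, 21, 46, 2, 18] -> max=46
step 7: append 23 -> window=[21, 46, 2, 18, 23] -> max=46
step 8: append 35 -> window=[46, 2, 18, 23, 35] -> max=46
step 9: append 58 -> window=[2, 18, 23, 35, 58] -> max=58
step 10: append 3 -> window=[18, 23, 35, 58, 3] -> max=58
Window #6 max = 58

Answer: 58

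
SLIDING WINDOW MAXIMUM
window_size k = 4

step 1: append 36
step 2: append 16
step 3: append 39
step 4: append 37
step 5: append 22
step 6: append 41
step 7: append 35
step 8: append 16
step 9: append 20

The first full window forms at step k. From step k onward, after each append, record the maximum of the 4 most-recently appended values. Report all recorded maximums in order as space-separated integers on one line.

step 1: append 36 -> window=[36] (not full yet)
step 2: append 16 -> window=[36, 16] (not full yet)
step 3: append 39 -> window=[36, 16, 39] (not full yet)
step 4: append 37 -> window=[36, 16, 39, 37] -> max=39
step 5: append 22 -> window=[16, 39, 37, 22] -> max=39
step 6: append 41 -> window=[39, 37, 22, 41] -> max=41
step 7: append 35 -> window=[37, 22, 41, 35] -> max=41
step 8: append 16 -> window=[22, 41, 35, 16] -> max=41
step 9: append 20 -> window=[41, 35, 16, 20] -> max=41

Answer: 39 39 41 41 41 41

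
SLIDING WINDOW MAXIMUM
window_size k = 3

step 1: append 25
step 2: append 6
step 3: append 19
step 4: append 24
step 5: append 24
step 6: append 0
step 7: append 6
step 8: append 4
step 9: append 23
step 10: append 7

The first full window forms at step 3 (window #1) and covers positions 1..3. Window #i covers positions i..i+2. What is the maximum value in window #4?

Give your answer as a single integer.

Answer: 24

Derivation:
step 1: append 25 -> window=[25] (not full yet)
step 2: append 6 -> window=[25, 6] (not full yet)
step 3: append 19 -> window=[25, 6, 19] -> max=25
step 4: append 24 -> window=[6, 19, 24] -> max=24
step 5: append 24 -> window=[19, 24, 24] -> max=24
step 6: append 0 -> window=[24, 24, 0] -> max=24
Window #4 max = 24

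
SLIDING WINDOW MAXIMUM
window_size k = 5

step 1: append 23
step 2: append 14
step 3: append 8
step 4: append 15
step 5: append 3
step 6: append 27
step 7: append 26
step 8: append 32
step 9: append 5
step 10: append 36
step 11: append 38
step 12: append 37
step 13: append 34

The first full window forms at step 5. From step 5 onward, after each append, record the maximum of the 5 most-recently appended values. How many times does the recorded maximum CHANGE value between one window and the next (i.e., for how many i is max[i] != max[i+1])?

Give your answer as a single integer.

Answer: 4

Derivation:
step 1: append 23 -> window=[23] (not full yet)
step 2: append 14 -> window=[23, 14] (not full yet)
step 3: append 8 -> window=[23, 14, 8] (not full yet)
step 4: append 15 -> window=[23, 14, 8, 15] (not full yet)
step 5: append 3 -> window=[23, 14, 8, 15, 3] -> max=23
step 6: append 27 -> window=[14, 8, 15, 3, 27] -> max=27
step 7: append 26 -> window=[8, 15, 3, 27, 26] -> max=27
step 8: append 32 -> window=[15, 3, 27, 26, 32] -> max=32
step 9: append 5 -> window=[3, 27, 26, 32, 5] -> max=32
step 10: append 36 -> window=[27, 26, 32, 5, 36] -> max=36
step 11: append 38 -> window=[26, 32, 5, 36, 38] -> max=38
step 12: append 37 -> window=[32, 5, 36, 38, 37] -> max=38
step 13: append 34 -> window=[5, 36, 38, 37, 34] -> max=38
Recorded maximums: 23 27 27 32 32 36 38 38 38
Changes between consecutive maximums: 4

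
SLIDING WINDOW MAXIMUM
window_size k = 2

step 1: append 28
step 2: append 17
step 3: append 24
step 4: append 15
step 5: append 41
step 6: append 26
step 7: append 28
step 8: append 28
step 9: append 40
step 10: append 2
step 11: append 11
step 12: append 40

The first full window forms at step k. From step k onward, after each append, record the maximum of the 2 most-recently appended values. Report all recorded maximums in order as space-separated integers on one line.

Answer: 28 24 24 41 41 28 28 40 40 11 40

Derivation:
step 1: append 28 -> window=[28] (not full yet)
step 2: append 17 -> window=[28, 17] -> max=28
step 3: append 24 -> window=[17, 24] -> max=24
step 4: append 15 -> window=[24, 15] -> max=24
step 5: append 41 -> window=[15, 41] -> max=41
step 6: append 26 -> window=[41, 26] -> max=41
step 7: append 28 -> window=[26, 28] -> max=28
step 8: append 28 -> window=[28, 28] -> max=28
step 9: append 40 -> window=[28, 40] -> max=40
step 10: append 2 -> window=[40, 2] -> max=40
step 11: append 11 -> window=[2, 11] -> max=11
step 12: append 40 -> window=[11, 40] -> max=40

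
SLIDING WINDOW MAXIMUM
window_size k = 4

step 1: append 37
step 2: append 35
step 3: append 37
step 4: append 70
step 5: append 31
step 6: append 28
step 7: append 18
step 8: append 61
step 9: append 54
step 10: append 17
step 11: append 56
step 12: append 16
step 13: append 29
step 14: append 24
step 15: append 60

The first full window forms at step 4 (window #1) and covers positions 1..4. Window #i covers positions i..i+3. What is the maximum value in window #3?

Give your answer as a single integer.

Answer: 70

Derivation:
step 1: append 37 -> window=[37] (not full yet)
step 2: append 35 -> window=[37, 35] (not full yet)
step 3: append 37 -> window=[37, 35, 37] (not full yet)
step 4: append 70 -> window=[37, 35, 37, 70] -> max=70
step 5: append 31 -> window=[35, 37, 70, 31] -> max=70
step 6: append 28 -> window=[37, 70, 31, 28] -> max=70
Window #3 max = 70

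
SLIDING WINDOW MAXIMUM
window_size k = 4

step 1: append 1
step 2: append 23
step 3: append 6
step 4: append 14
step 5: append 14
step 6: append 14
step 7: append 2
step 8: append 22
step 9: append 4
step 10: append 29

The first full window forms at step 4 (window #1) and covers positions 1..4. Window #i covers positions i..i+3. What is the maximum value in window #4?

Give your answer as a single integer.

step 1: append 1 -> window=[1] (not full yet)
step 2: append 23 -> window=[1, 23] (not full yet)
step 3: append 6 -> window=[1, 23, 6] (not full yet)
step 4: append 14 -> window=[1, 23, 6, 14] -> max=23
step 5: append 14 -> window=[23, 6, 14, 14] -> max=23
step 6: append 14 -> window=[6, 14, 14, 14] -> max=14
step 7: append 2 -> window=[14, 14, 14, 2] -> max=14
Window #4 max = 14

Answer: 14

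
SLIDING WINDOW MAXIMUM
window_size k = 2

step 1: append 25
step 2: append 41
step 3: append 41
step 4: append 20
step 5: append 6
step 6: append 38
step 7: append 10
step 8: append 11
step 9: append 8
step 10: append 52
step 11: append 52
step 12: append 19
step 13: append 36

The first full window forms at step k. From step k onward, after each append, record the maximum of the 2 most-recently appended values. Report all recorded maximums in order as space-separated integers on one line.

Answer: 41 41 41 20 38 38 11 11 52 52 52 36

Derivation:
step 1: append 25 -> window=[25] (not full yet)
step 2: append 41 -> window=[25, 41] -> max=41
step 3: append 41 -> window=[41, 41] -> max=41
step 4: append 20 -> window=[41, 20] -> max=41
step 5: append 6 -> window=[20, 6] -> max=20
step 6: append 38 -> window=[6, 38] -> max=38
step 7: append 10 -> window=[38, 10] -> max=38
step 8: append 11 -> window=[10, 11] -> max=11
step 9: append 8 -> window=[11, 8] -> max=11
step 10: append 52 -> window=[8, 52] -> max=52
step 11: append 52 -> window=[52, 52] -> max=52
step 12: append 19 -> window=[52, 19] -> max=52
step 13: append 36 -> window=[19, 36] -> max=36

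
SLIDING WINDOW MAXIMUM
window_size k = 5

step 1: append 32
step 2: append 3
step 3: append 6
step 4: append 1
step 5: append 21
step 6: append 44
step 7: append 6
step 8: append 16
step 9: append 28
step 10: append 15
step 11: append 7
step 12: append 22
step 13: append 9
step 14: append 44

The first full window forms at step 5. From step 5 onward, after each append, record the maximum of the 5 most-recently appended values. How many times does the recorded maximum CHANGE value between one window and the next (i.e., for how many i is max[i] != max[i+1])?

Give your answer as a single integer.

Answer: 3

Derivation:
step 1: append 32 -> window=[32] (not full yet)
step 2: append 3 -> window=[32, 3] (not full yet)
step 3: append 6 -> window=[32, 3, 6] (not full yet)
step 4: append 1 -> window=[32, 3, 6, 1] (not full yet)
step 5: append 21 -> window=[32, 3, 6, 1, 21] -> max=32
step 6: append 44 -> window=[3, 6, 1, 21, 44] -> max=44
step 7: append 6 -> window=[6, 1, 21, 44, 6] -> max=44
step 8: append 16 -> window=[1, 21, 44, 6, 16] -> max=44
step 9: append 28 -> window=[21, 44, 6, 16, 28] -> max=44
step 10: append 15 -> window=[44, 6, 16, 28, 15] -> max=44
step 11: append 7 -> window=[6, 16, 28, 15, 7] -> max=28
step 12: append 22 -> window=[16, 28, 15, 7, 22] -> max=28
step 13: append 9 -> window=[28, 15, 7, 22, 9] -> max=28
step 14: append 44 -> window=[15, 7, 22, 9, 44] -> max=44
Recorded maximums: 32 44 44 44 44 44 28 28 28 44
Changes between consecutive maximums: 3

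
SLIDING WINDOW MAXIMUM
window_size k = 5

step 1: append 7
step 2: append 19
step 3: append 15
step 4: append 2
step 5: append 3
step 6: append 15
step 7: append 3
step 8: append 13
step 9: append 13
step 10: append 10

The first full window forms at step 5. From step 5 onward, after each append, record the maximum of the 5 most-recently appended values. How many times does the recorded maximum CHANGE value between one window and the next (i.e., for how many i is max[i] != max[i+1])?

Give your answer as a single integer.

Answer: 1

Derivation:
step 1: append 7 -> window=[7] (not full yet)
step 2: append 19 -> window=[7, 19] (not full yet)
step 3: append 15 -> window=[7, 19, 15] (not full yet)
step 4: append 2 -> window=[7, 19, 15, 2] (not full yet)
step 5: append 3 -> window=[7, 19, 15, 2, 3] -> max=19
step 6: append 15 -> window=[19, 15, 2, 3, 15] -> max=19
step 7: append 3 -> window=[15, 2, 3, 15, 3] -> max=15
step 8: append 13 -> window=[2, 3, 15, 3, 13] -> max=15
step 9: append 13 -> window=[3, 15, 3, 13, 13] -> max=15
step 10: append 10 -> window=[15, 3, 13, 13, 10] -> max=15
Recorded maximums: 19 19 15 15 15 15
Changes between consecutive maximums: 1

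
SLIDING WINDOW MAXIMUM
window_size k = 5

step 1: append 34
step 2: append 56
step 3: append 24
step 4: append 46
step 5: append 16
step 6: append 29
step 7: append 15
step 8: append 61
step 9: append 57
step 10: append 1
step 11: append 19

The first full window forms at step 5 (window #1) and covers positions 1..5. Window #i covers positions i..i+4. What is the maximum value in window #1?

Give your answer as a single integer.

step 1: append 34 -> window=[34] (not full yet)
step 2: append 56 -> window=[34, 56] (not full yet)
step 3: append 24 -> window=[34, 56, 24] (not full yet)
step 4: append 46 -> window=[34, 56, 24, 46] (not full yet)
step 5: append 16 -> window=[34, 56, 24, 46, 16] -> max=56
Window #1 max = 56

Answer: 56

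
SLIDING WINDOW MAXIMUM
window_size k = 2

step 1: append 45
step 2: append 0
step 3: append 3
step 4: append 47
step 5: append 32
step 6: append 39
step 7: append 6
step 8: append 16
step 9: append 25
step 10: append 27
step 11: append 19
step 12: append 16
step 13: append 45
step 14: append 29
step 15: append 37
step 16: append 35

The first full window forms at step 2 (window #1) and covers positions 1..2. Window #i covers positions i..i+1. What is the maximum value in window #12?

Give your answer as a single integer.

Answer: 45

Derivation:
step 1: append 45 -> window=[45] (not full yet)
step 2: append 0 -> window=[45, 0] -> max=45
step 3: append 3 -> window=[0, 3] -> max=3
step 4: append 47 -> window=[3, 47] -> max=47
step 5: append 32 -> window=[47, 32] -> max=47
step 6: append 39 -> window=[32, 39] -> max=39
step 7: append 6 -> window=[39, 6] -> max=39
step 8: append 16 -> window=[6, 16] -> max=16
step 9: append 25 -> window=[16, 25] -> max=25
step 10: append 27 -> window=[25, 27] -> max=27
step 11: append 19 -> window=[27, 19] -> max=27
step 12: append 16 -> window=[19, 16] -> max=19
step 13: append 45 -> window=[16, 45] -> max=45
Window #12 max = 45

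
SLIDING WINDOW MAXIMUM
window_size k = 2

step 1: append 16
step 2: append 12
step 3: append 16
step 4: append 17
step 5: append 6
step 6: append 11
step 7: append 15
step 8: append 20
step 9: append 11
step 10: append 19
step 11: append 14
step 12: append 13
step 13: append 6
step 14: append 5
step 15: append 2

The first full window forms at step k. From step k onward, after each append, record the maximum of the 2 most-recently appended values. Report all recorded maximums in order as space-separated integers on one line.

Answer: 16 16 17 17 11 15 20 20 19 19 14 13 6 5

Derivation:
step 1: append 16 -> window=[16] (not full yet)
step 2: append 12 -> window=[16, 12] -> max=16
step 3: append 16 -> window=[12, 16] -> max=16
step 4: append 17 -> window=[16, 17] -> max=17
step 5: append 6 -> window=[17, 6] -> max=17
step 6: append 11 -> window=[6, 11] -> max=11
step 7: append 15 -> window=[11, 15] -> max=15
step 8: append 20 -> window=[15, 20] -> max=20
step 9: append 11 -> window=[20, 11] -> max=20
step 10: append 19 -> window=[11, 19] -> max=19
step 11: append 14 -> window=[19, 14] -> max=19
step 12: append 13 -> window=[14, 13] -> max=14
step 13: append 6 -> window=[13, 6] -> max=13
step 14: append 5 -> window=[6, 5] -> max=6
step 15: append 2 -> window=[5, 2] -> max=5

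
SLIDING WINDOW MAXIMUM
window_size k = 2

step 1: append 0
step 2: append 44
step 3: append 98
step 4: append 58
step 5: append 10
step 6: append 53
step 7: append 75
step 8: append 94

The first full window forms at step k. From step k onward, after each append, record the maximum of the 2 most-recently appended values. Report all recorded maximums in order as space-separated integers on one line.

Answer: 44 98 98 58 53 75 94

Derivation:
step 1: append 0 -> window=[0] (not full yet)
step 2: append 44 -> window=[0, 44] -> max=44
step 3: append 98 -> window=[44, 98] -> max=98
step 4: append 58 -> window=[98, 58] -> max=98
step 5: append 10 -> window=[58, 10] -> max=58
step 6: append 53 -> window=[10, 53] -> max=53
step 7: append 75 -> window=[53, 75] -> max=75
step 8: append 94 -> window=[75, 94] -> max=94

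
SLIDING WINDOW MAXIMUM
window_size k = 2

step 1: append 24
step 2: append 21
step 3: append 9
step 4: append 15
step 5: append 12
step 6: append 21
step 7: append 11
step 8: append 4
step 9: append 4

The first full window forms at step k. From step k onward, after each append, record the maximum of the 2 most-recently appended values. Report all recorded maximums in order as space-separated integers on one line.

Answer: 24 21 15 15 21 21 11 4

Derivation:
step 1: append 24 -> window=[24] (not full yet)
step 2: append 21 -> window=[24, 21] -> max=24
step 3: append 9 -> window=[21, 9] -> max=21
step 4: append 15 -> window=[9, 15] -> max=15
step 5: append 12 -> window=[15, 12] -> max=15
step 6: append 21 -> window=[12, 21] -> max=21
step 7: append 11 -> window=[21, 11] -> max=21
step 8: append 4 -> window=[11, 4] -> max=11
step 9: append 4 -> window=[4, 4] -> max=4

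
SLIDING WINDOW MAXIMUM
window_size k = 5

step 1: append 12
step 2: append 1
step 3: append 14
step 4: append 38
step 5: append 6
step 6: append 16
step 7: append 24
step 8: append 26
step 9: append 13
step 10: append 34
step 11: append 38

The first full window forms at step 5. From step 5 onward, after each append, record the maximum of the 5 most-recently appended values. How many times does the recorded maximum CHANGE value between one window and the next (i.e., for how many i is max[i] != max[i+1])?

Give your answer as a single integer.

step 1: append 12 -> window=[12] (not full yet)
step 2: append 1 -> window=[12, 1] (not full yet)
step 3: append 14 -> window=[12, 1, 14] (not full yet)
step 4: append 38 -> window=[12, 1, 14, 38] (not full yet)
step 5: append 6 -> window=[12, 1, 14, 38, 6] -> max=38
step 6: append 16 -> window=[1, 14, 38, 6, 16] -> max=38
step 7: append 24 -> window=[14, 38, 6, 16, 24] -> max=38
step 8: append 26 -> window=[38, 6, 16, 24, 26] -> max=38
step 9: append 13 -> window=[6, 16, 24, 26, 13] -> max=26
step 10: append 34 -> window=[16, 24, 26, 13, 34] -> max=34
step 11: append 38 -> window=[24, 26, 13, 34, 38] -> max=38
Recorded maximums: 38 38 38 38 26 34 38
Changes between consecutive maximums: 3

Answer: 3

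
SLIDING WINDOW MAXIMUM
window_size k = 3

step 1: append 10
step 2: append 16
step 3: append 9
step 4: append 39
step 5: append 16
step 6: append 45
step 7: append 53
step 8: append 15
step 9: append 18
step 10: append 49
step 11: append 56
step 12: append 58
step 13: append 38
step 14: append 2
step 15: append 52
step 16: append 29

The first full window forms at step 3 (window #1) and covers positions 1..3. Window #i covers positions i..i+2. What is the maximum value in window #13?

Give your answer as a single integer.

step 1: append 10 -> window=[10] (not full yet)
step 2: append 16 -> window=[10, 16] (not full yet)
step 3: append 9 -> window=[10, 16, 9] -> max=16
step 4: append 39 -> window=[16, 9, 39] -> max=39
step 5: append 16 -> window=[9, 39, 16] -> max=39
step 6: append 45 -> window=[39, 16, 45] -> max=45
step 7: append 53 -> window=[16, 45, 53] -> max=53
step 8: append 15 -> window=[45, 53, 15] -> max=53
step 9: append 18 -> window=[53, 15, 18] -> max=53
step 10: append 49 -> window=[15, 18, 49] -> max=49
step 11: append 56 -> window=[18, 49, 56] -> max=56
step 12: append 58 -> window=[49, 56, 58] -> max=58
step 13: append 38 -> window=[56, 58, 38] -> max=58
step 14: append 2 -> window=[58, 38, 2] -> max=58
step 15: append 52 -> window=[38, 2, 52] -> max=52
Window #13 max = 52

Answer: 52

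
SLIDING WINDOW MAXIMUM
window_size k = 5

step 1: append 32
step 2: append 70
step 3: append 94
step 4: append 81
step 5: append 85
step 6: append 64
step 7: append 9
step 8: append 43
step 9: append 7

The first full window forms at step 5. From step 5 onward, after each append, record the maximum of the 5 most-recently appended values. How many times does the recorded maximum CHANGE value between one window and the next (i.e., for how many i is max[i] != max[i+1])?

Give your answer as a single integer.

step 1: append 32 -> window=[32] (not full yet)
step 2: append 70 -> window=[32, 70] (not full yet)
step 3: append 94 -> window=[32, 70, 94] (not full yet)
step 4: append 81 -> window=[32, 70, 94, 81] (not full yet)
step 5: append 85 -> window=[32, 70, 94, 81, 85] -> max=94
step 6: append 64 -> window=[70, 94, 81, 85, 64] -> max=94
step 7: append 9 -> window=[94, 81, 85, 64, 9] -> max=94
step 8: append 43 -> window=[81, 85, 64, 9, 43] -> max=85
step 9: append 7 -> window=[85, 64, 9, 43, 7] -> max=85
Recorded maximums: 94 94 94 85 85
Changes between consecutive maximums: 1

Answer: 1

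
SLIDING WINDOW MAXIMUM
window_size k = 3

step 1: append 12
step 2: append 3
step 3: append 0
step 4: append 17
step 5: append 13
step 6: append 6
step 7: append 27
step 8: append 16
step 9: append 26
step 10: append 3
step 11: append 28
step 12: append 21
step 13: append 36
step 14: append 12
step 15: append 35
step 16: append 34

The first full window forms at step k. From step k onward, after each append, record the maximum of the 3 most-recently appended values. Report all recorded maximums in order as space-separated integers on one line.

step 1: append 12 -> window=[12] (not full yet)
step 2: append 3 -> window=[12, 3] (not full yet)
step 3: append 0 -> window=[12, 3, 0] -> max=12
step 4: append 17 -> window=[3, 0, 17] -> max=17
step 5: append 13 -> window=[0, 17, 13] -> max=17
step 6: append 6 -> window=[17, 13, 6] -> max=17
step 7: append 27 -> window=[13, 6, 27] -> max=27
step 8: append 16 -> window=[6, 27, 16] -> max=27
step 9: append 26 -> window=[27, 16, 26] -> max=27
step 10: append 3 -> window=[16, 26, 3] -> max=26
step 11: append 28 -> window=[26, 3, 28] -> max=28
step 12: append 21 -> window=[3, 28, 21] -> max=28
step 13: append 36 -> window=[28, 21, 36] -> max=36
step 14: append 12 -> window=[21, 36, 12] -> max=36
step 15: append 35 -> window=[36, 12, 35] -> max=36
step 16: append 34 -> window=[12, 35, 34] -> max=35

Answer: 12 17 17 17 27 27 27 26 28 28 36 36 36 35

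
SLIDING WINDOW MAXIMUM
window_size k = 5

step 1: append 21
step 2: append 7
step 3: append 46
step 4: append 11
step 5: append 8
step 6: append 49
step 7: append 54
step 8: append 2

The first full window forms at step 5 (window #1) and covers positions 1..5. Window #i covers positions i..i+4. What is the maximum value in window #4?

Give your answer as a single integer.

step 1: append 21 -> window=[21] (not full yet)
step 2: append 7 -> window=[21, 7] (not full yet)
step 3: append 46 -> window=[21, 7, 46] (not full yet)
step 4: append 11 -> window=[21, 7, 46, 11] (not full yet)
step 5: append 8 -> window=[21, 7, 46, 11, 8] -> max=46
step 6: append 49 -> window=[7, 46, 11, 8, 49] -> max=49
step 7: append 54 -> window=[46, 11, 8, 49, 54] -> max=54
step 8: append 2 -> window=[11, 8, 49, 54, 2] -> max=54
Window #4 max = 54

Answer: 54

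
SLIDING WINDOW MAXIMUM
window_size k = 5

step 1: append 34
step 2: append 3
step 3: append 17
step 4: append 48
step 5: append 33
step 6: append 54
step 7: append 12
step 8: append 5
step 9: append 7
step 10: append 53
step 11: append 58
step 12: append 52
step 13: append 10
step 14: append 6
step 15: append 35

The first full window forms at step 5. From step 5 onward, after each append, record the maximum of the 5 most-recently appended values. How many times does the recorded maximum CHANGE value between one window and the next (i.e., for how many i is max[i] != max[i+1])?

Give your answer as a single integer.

Answer: 2

Derivation:
step 1: append 34 -> window=[34] (not full yet)
step 2: append 3 -> window=[34, 3] (not full yet)
step 3: append 17 -> window=[34, 3, 17] (not full yet)
step 4: append 48 -> window=[34, 3, 17, 48] (not full yet)
step 5: append 33 -> window=[34, 3, 17, 48, 33] -> max=48
step 6: append 54 -> window=[3, 17, 48, 33, 54] -> max=54
step 7: append 12 -> window=[17, 48, 33, 54, 12] -> max=54
step 8: append 5 -> window=[48, 33, 54, 12, 5] -> max=54
step 9: append 7 -> window=[33, 54, 12, 5, 7] -> max=54
step 10: append 53 -> window=[54, 12, 5, 7, 53] -> max=54
step 11: append 58 -> window=[12, 5, 7, 53, 58] -> max=58
step 12: append 52 -> window=[5, 7, 53, 58, 52] -> max=58
step 13: append 10 -> window=[7, 53, 58, 52, 10] -> max=58
step 14: append 6 -> window=[53, 58, 52, 10, 6] -> max=58
step 15: append 35 -> window=[58, 52, 10, 6, 35] -> max=58
Recorded maximums: 48 54 54 54 54 54 58 58 58 58 58
Changes between consecutive maximums: 2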